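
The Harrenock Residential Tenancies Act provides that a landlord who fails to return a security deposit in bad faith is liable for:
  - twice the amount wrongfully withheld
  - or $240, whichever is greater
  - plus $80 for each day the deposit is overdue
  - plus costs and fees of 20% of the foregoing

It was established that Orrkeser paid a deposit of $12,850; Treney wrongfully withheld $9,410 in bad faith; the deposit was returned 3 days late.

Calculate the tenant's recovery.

$22,872

Doubled: 2 × $9,410 = $18,820
Minimum $240: $18,820 meets the minimum, no increase.
Late-return penalty: 3 × $80 = $240
Damages plus late penalty: $18,820 + $240 = $19,060
Costs and fees: 20% of $19,060 = $3,812
Total recovery: $19,060 + $3,812 = $22,872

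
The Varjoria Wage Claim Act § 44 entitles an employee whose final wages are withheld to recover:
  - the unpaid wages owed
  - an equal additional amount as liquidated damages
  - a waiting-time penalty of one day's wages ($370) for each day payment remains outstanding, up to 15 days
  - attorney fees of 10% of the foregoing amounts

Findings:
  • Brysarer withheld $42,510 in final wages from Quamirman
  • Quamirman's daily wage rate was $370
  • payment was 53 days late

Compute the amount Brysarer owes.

Liquidated damages (equal amount): $42,510
Penalty days: min(53, 15) = 15
Waiting-time penalty: 15 × $370 = $5,550
Subtotal: $42,510 + $42,510 + $5,550 = $90,570
Attorney fees: 10% of $90,570 = $9,057
Total award: $90,570 + $9,057 = $99,627

$99,627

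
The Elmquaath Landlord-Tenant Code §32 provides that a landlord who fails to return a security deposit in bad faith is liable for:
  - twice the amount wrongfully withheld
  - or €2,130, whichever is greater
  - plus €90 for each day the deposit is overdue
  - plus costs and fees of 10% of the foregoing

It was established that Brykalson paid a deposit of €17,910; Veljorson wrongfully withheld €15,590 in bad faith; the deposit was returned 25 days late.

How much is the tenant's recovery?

€36,773

Doubled: 2 × €15,590 = €31,180
Minimum €2,130: €31,180 meets the minimum, no increase.
Late-return penalty: 25 × €90 = €2,250
Damages plus late penalty: €31,180 + €2,250 = €33,430
Costs and fees: 10% of €33,430 = €3,343
Total recovery: €33,430 + €3,343 = €36,773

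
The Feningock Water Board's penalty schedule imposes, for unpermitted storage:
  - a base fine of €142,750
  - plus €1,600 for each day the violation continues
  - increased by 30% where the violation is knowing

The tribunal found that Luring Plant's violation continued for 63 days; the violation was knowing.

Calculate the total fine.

Per-day component: 63 × €1,600 = €100,800
Base plus per-day: €142,750 + €100,800 = €243,550
Enhancement: 30% of €243,550 = €73,065
Enhanced fine: €243,550 + €73,065 = €316,615

€316,615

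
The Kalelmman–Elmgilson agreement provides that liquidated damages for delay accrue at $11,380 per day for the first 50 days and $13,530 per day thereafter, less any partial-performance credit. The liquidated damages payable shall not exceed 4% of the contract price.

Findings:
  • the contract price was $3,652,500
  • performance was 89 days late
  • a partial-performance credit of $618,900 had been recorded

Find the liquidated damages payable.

$146,100

First 50 days: 50 × $11,380 = $569,000
Remaining days: (89 − 50) × $13,530 = $527,670
Accrued per-day damages: $569,000 + $527,670 = $1,096,670
Less partial-performance credit: $1,096,670 − $618,900 = $477,770
Cap: 4% of $3,652,500 = $146,100
Cap at $146,100: $477,770 exceeds the cap → $146,100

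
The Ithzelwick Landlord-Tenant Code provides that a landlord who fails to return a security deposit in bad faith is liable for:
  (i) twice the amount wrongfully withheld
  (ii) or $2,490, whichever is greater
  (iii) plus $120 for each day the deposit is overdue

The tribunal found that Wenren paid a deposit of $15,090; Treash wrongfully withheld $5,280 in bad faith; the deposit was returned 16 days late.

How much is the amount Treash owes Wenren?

Doubled: 2 × $5,280 = $10,560
Minimum $2,490: $10,560 meets the minimum, no increase.
Late-return penalty: 16 × $120 = $1,920
Damages plus late penalty: $10,560 + $1,920 = $12,480

Recovery: $12,480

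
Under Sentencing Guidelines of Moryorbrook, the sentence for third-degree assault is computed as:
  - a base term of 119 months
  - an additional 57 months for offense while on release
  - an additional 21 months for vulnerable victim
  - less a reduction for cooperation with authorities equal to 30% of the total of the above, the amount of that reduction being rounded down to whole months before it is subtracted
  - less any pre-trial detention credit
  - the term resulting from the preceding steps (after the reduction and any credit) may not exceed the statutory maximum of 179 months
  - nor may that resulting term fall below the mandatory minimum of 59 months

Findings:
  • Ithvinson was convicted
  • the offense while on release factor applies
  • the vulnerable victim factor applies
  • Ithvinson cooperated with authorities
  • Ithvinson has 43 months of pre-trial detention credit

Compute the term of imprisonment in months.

95 months

Offense while on release enhancement: +57 months
Vulnerable victim enhancement: +21 months
Adjusted term: 119 months + 57 months + 21 months = 197 months
Cooperation with authorities reduction: 30% of 197 months = 59 months (rounded down)
After reduction: 197 − 59 = 138 months
Less pre-trial detention credit: 138 months − 43 months = 95 months
Cap at 179 months: 95 months is within the cap, no reduction.
Minimum 59 months: 95 months meets the minimum, no increase.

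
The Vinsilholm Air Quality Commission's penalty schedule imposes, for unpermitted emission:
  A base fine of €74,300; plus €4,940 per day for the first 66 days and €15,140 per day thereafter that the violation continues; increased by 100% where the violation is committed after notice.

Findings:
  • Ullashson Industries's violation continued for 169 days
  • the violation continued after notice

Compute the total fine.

First 66 days: 66 × €4,940 = €326,040
Remaining days: (169 − 66) × €15,140 = €1,559,420
Per-day component: €326,040 + €1,559,420 = €1,885,460
Base plus per-day: €74,300 + €1,885,460 = €1,959,760
Enhancement: 100% of €1,959,760 = €1,959,760
Enhanced fine: €1,959,760 + €1,959,760 = €3,919,520

€3,919,520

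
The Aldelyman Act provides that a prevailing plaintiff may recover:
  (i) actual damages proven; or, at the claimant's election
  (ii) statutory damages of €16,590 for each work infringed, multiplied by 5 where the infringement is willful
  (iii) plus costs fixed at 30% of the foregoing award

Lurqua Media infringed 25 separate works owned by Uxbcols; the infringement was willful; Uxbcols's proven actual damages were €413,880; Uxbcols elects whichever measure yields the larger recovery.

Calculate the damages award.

Award: €2,695,875

Statutory damages: 25 × €16,590 = €414,750
Multiplied by 5: 5 × €414,750 = €2,073,750
Greater of actual damages (€413,880) or enhanced statutory damages (€2,073,750): €2,073,750
Costs: 30% of €2,073,750 = €622,125
Award plus costs: €2,073,750 + €622,125 = €2,695,875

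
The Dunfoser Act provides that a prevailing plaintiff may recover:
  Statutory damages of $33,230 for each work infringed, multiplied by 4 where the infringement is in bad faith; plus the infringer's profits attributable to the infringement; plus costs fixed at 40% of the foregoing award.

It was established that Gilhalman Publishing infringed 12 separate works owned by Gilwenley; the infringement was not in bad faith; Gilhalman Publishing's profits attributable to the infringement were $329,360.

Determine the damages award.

Statutory damages: 12 × $33,230 = $398,760
Infringement not in bad faith: no ×4 enhancement.
Combined award: $398,760 + $329,360 = $728,120
Costs: 40% of $728,120 = $291,248
Award plus costs: $728,120 + $291,248 = $1,019,368

$1,019,368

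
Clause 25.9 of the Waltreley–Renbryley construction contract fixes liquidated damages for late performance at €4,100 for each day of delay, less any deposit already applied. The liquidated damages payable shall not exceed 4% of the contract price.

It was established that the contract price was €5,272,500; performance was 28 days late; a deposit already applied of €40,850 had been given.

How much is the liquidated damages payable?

€73,950

Per-day damages: 28 × €4,100 = €114,800
Less deposit already applied: €114,800 − €40,850 = €73,950
Cap: 4% of €5,272,500 = €210,900
Cap at €210,900: €73,950 is within the cap, no reduction.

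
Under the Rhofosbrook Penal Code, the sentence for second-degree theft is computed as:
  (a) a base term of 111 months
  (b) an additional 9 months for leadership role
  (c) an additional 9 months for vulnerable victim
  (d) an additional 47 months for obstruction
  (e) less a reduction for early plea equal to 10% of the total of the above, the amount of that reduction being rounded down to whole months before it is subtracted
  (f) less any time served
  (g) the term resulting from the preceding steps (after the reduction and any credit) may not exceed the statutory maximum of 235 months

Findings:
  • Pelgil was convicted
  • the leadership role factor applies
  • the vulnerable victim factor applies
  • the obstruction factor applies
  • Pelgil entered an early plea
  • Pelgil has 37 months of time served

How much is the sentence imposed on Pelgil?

Sentence: 122 months

Leadership role enhancement: +9 months
Vulnerable victim enhancement: +9 months
Obstruction enhancement: +47 months
Adjusted term: 111 months + 9 months + 9 months + 47 months = 176 months
Early plea reduction: 10% of 176 months = 17 months (rounded down)
After reduction: 176 − 17 = 159 months
Less time served: 159 months − 37 months = 122 months
Cap at 235 months: 122 months is within the cap, no reduction.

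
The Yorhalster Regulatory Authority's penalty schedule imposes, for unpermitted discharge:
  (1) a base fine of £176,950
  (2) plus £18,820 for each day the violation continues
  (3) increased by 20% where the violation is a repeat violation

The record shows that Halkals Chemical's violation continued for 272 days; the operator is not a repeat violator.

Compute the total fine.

Per-day component: 272 × £18,820 = £5,119,040
Base plus per-day: £176,950 + £5,119,040 = £5,295,990
The operator is not a repeat violator: no 20% increase.

£5,295,990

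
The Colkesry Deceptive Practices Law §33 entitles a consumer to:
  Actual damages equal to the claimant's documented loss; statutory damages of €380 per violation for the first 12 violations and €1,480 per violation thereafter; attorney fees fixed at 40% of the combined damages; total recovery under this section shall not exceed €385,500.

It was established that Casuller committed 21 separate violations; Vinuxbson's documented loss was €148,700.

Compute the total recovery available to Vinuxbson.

First 12 violations: 12 × €380 = €4,560
Remaining violations: (21 − 12) × €1,480 = €13,320
Statutory damages: €4,560 + €13,320 = €17,880
Combined damages: €148,700 + €17,880 = €166,580
Attorney fees: 40% of €166,580 = €66,632
Total before cap: €166,580 + €66,632 = €233,212
Cap at €385,500: €233,212 is within the cap, no reduction.

Total recovery: €233,212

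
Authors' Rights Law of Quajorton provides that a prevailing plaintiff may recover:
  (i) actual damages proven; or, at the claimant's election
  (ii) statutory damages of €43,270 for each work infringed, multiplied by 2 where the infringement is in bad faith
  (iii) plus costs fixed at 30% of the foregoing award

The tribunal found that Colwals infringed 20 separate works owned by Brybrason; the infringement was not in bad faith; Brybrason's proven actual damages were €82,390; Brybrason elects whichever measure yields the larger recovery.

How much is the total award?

Statutory damages: 20 × €43,270 = €865,400
Infringement not in bad faith: no ×2 enhancement.
Greater of actual damages (€82,390) or statutory damages (€865,400): €865,400
Costs: 30% of €865,400 = €259,620
Award plus costs: €865,400 + €259,620 = €1,125,020

€1,125,020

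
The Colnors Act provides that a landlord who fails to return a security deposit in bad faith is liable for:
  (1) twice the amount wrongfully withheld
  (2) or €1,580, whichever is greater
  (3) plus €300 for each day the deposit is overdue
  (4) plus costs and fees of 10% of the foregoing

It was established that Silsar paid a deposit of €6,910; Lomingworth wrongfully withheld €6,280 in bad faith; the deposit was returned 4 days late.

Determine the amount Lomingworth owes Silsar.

Doubled: 2 × €6,280 = €12,560
Minimum €1,580: €12,560 meets the minimum, no increase.
Late-return penalty: 4 × €300 = €1,200
Damages plus late penalty: €12,560 + €1,200 = €13,760
Costs and fees: 10% of €13,760 = €1,376
Total recovery: €13,760 + €1,376 = €15,136

€15,136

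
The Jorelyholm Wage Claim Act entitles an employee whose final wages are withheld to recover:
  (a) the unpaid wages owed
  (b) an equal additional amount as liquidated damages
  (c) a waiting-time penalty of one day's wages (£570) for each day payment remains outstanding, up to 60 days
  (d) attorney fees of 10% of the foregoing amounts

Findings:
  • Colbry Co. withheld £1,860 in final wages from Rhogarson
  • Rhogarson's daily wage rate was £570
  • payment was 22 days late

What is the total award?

Liquidated damages (equal amount): £1,860
Penalty days: min(22, 60) = 22
Waiting-time penalty: 22 × £570 = £12,540
Subtotal: £1,860 + £1,860 + £12,540 = £16,260
Attorney fees: 10% of £16,260 = £1,626
Total award: £16,260 + £1,626 = £17,886

£17,886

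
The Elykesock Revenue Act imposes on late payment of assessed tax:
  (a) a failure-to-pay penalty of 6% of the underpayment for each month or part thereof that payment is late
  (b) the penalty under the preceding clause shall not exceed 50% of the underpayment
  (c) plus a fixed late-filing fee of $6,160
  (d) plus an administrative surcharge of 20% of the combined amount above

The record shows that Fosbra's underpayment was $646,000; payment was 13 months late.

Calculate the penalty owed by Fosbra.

$394,992

Accrued rate: 6% × 13 = 78%, capped at 50% → 50%
Failure-to-pay penalty: 50% of $646,000 = $323,000
Penalty before surcharge: $323,000 + $6,160 = $329,160
Administrative surcharge: 20% of $329,160 = $65,832
Total penalty: $329,160 + $65,832 = $394,992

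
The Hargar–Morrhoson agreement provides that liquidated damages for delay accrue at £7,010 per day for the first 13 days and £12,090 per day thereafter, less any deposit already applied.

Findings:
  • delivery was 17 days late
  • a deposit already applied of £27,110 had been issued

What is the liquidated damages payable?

£112,380

First 13 days: 13 × £7,010 = £91,130
Remaining days: (17 − 13) × £12,090 = £48,360
Accrued per-day damages: £91,130 + £48,360 = £139,490
Less deposit already applied: £139,490 − £27,110 = £112,380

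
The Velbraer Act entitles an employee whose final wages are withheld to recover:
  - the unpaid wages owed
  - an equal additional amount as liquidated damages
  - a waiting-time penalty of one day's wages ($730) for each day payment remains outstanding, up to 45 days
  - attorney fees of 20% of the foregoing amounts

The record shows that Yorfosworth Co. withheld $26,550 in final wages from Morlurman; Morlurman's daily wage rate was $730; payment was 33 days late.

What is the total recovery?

Liquidated damages (equal amount): $26,550
Penalty days: min(33, 45) = 33
Waiting-time penalty: 33 × $730 = $24,090
Subtotal: $26,550 + $26,550 + $24,090 = $77,190
Attorney fees: 20% of $77,190 = $15,438
Total award: $77,190 + $15,438 = $92,628

$92,628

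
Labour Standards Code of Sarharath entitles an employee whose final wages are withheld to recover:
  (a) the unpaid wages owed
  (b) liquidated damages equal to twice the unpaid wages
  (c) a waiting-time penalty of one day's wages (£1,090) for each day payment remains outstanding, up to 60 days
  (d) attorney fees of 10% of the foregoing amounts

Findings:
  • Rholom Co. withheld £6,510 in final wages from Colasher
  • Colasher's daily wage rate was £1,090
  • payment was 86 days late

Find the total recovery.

Doubled: 2 × £6,510 = £13,020
Penalty days: min(86, 60) = 60
Waiting-time penalty: 60 × £1,090 = £65,400
Subtotal: £6,510 + £13,020 + £65,400 = £84,930
Attorney fees: 10% of £84,930 = £8,493
Total award: £84,930 + £8,493 = £93,423

£93,423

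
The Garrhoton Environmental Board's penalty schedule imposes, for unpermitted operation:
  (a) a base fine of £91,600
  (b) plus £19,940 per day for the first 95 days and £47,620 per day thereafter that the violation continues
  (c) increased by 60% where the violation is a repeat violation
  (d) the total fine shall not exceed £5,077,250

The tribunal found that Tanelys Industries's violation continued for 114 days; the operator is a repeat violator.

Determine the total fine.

£4,625,088

First 95 days: 95 × £19,940 = £1,894,300
Remaining days: (114 − 95) × £47,620 = £904,780
Per-day component: £1,894,300 + £904,780 = £2,799,080
Base plus per-day: £91,600 + £2,799,080 = £2,890,680
Enhancement: 60% of £2,890,680 = £1,734,408
Enhanced fine: £2,890,680 + £1,734,408 = £4,625,088
Cap at £5,077,250: £4,625,088 is within the cap, no reduction.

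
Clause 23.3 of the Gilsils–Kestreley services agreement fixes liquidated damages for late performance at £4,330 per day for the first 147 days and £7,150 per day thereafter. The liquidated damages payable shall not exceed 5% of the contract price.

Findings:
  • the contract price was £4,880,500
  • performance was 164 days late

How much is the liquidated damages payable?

Liquidated damages: £244,025

First 147 days: 147 × £4,330 = £636,510
Remaining days: (164 − 147) × £7,150 = £121,550
Accrued per-day damages: £636,510 + £121,550 = £758,060
Cap: 5% of £4,880,500 = £244,025
Cap at £244,025: £758,060 exceeds the cap → £244,025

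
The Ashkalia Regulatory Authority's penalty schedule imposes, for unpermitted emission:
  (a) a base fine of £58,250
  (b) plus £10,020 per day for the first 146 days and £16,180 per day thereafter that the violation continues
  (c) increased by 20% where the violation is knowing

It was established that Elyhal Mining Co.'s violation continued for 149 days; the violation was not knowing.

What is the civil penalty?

£1,569,710

First 146 days: 146 × £10,020 = £1,462,920
Remaining days: (149 − 146) × £16,180 = £48,540
Per-day component: £1,462,920 + £48,540 = £1,511,460
Base plus per-day: £58,250 + £1,511,460 = £1,569,710
The violation was not knowing: no 20% increase.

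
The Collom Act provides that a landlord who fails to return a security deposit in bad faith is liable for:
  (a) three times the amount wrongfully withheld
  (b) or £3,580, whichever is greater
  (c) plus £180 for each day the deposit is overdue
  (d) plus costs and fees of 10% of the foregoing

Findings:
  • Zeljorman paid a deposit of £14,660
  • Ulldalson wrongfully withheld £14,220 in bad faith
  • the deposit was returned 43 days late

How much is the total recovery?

£55,440

Trebled: 3 × £14,220 = £42,660
Minimum £3,580: £42,660 meets the minimum, no increase.
Late-return penalty: 43 × £180 = £7,740
Damages plus late penalty: £42,660 + £7,740 = £50,400
Costs and fees: 10% of £50,400 = £5,040
Total recovery: £50,400 + £5,040 = £55,440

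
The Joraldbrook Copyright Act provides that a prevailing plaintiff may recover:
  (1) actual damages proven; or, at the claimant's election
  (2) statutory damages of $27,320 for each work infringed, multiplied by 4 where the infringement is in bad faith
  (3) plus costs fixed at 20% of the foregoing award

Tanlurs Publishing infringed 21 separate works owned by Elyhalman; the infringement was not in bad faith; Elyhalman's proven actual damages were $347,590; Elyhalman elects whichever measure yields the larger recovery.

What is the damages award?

$688,464

Statutory damages: 21 × $27,320 = $573,720
Infringement not in bad faith: no ×4 enhancement.
Greater of actual damages ($347,590) or statutory damages ($573,720): $573,720
Costs: 20% of $573,720 = $114,744
Award plus costs: $573,720 + $114,744 = $688,464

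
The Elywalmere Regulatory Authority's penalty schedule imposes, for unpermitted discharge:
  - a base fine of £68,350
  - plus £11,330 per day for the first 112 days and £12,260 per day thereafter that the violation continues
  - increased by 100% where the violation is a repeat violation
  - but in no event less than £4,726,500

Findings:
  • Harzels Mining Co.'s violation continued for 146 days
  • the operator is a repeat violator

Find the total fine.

£4,726,500

First 112 days: 112 × £11,330 = £1,268,960
Remaining days: (146 − 112) × £12,260 = £416,840
Per-day component: £1,268,960 + £416,840 = £1,685,800
Base plus per-day: £68,350 + £1,685,800 = £1,754,150
Enhancement: 100% of £1,754,150 = £1,754,150
Enhanced fine: £1,754,150 + £1,754,150 = £3,508,300
Minimum £4,726,500: £3,508,300 is below the minimum → £4,726,500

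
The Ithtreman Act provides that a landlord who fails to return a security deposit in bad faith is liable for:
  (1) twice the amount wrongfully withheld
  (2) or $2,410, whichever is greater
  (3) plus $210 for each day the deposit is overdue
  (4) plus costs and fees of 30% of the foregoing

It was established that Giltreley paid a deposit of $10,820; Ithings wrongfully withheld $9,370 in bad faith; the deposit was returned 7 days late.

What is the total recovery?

$26,273

Doubled: 2 × $9,370 = $18,740
Minimum $2,410: $18,740 meets the minimum, no increase.
Late-return penalty: 7 × $210 = $1,470
Damages plus late penalty: $18,740 + $1,470 = $20,210
Costs and fees: 30% of $20,210 = $6,063
Total recovery: $20,210 + $6,063 = $26,273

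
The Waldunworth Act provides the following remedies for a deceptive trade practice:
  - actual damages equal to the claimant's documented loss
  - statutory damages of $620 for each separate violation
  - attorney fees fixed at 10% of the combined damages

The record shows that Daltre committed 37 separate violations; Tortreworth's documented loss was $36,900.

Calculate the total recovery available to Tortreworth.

$65,824

Statutory damages: 37 × $620 = $22,940
Combined damages: $36,900 + $22,940 = $59,840
Attorney fees: 10% of $59,840 = $5,984
Total recovery: $59,840 + $5,984 = $65,824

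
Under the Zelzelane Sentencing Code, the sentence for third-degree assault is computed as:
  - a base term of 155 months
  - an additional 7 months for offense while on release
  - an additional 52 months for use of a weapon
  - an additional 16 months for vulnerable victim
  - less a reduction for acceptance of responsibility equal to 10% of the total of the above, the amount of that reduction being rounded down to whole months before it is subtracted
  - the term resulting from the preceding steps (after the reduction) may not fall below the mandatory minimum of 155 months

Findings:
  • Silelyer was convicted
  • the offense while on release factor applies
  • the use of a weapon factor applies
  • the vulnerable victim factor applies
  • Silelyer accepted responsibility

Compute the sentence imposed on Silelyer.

Sentence: 207 months

Offense while on release enhancement: +7 months
Use of a weapon enhancement: +52 months
Vulnerable victim enhancement: +16 months
Adjusted term: 155 months + 7 months + 52 months + 16 months = 230 months
Acceptance of responsibility reduction: 10% of 230 months = 23 months (rounded down)
After reduction: 230 − 23 = 207 months
Minimum 155 months: 207 months meets the minimum, no increase.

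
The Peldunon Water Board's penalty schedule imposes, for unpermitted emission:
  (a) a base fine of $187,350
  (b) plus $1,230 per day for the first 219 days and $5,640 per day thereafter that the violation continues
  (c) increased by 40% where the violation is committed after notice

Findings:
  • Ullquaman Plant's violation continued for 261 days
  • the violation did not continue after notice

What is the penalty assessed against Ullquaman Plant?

Civil penalty: $693,600

First 219 days: 219 × $1,230 = $269,370
Remaining days: (261 − 219) × $5,640 = $236,880
Per-day component: $269,370 + $236,880 = $506,250
Base plus per-day: $187,350 + $506,250 = $693,600
The violation did not continue after notice: no 40% increase.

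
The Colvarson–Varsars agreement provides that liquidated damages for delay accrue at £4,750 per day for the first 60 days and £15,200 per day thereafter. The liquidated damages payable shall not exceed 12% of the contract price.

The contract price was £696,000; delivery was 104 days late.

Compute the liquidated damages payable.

£83,520

First 60 days: 60 × £4,750 = £285,000
Remaining days: (104 − 60) × £15,200 = £668,800
Accrued per-day damages: £285,000 + £668,800 = £953,800
Cap: 12% of £696,000 = £83,520
Cap at £83,520: £953,800 exceeds the cap → £83,520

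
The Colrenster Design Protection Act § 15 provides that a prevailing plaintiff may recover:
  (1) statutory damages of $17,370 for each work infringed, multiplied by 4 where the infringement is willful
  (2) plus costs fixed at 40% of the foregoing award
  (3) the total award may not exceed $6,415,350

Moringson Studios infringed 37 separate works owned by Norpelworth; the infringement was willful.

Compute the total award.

$3,599,064

Statutory damages: 37 × $17,370 = $642,690
Multiplied by 4: 4 × $642,690 = $2,570,760
Costs: 40% of $2,570,760 = $1,028,304
Award plus costs: $2,570,760 + $1,028,304 = $3,599,064
Cap at $6,415,350: $3,599,064 is within the cap, no reduction.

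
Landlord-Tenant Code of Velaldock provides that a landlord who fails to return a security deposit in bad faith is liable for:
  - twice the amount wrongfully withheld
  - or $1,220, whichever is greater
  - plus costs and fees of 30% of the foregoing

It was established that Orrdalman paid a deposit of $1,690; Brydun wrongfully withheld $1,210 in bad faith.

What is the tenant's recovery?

Doubled: 2 × $1,210 = $2,420
Minimum $1,220: $2,420 meets the minimum, no increase.
Costs and fees: 30% of $2,420 = $726
Total recovery: $2,420 + $726 = $3,146

$3,146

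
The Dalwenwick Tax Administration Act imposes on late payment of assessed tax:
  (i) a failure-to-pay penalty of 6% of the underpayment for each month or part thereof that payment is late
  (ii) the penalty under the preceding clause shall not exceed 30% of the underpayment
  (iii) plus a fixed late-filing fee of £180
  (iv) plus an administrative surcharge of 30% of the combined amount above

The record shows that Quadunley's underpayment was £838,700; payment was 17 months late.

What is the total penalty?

Accrued rate: 6% × 17 = 102%, capped at 30% → 30%
Failure-to-pay penalty: 30% of £838,700 = £251,610
Penalty before surcharge: £251,610 + £180 = £251,790
Administrative surcharge: 30% of £251,790 = £75,537
Total penalty: £251,790 + £75,537 = £327,327

Penalty: £327,327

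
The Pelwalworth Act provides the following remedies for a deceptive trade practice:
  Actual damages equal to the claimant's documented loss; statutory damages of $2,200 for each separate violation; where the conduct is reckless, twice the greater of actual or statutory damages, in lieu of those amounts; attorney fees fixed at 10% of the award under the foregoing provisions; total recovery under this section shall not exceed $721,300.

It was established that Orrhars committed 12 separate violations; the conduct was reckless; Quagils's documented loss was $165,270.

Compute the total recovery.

Statutory damages: 12 × $2,200 = $26,400
Greater of actual damages ($165,270) or statutory damages ($26,400): $165,270
Doubled: 2 × $165,270 = $330,540
Attorney fees: 10% of $330,540 = $33,054
Total before cap: $330,540 + $33,054 = $363,594
Cap at $721,300: $363,594 is within the cap, no reduction.

$363,594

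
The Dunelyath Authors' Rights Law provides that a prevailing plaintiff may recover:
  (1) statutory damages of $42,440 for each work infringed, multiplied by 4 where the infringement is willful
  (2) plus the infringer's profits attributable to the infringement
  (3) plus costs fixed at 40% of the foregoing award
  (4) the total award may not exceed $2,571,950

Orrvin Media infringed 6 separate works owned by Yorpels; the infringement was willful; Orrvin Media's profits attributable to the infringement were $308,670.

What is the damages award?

Award: $1,858,122

Statutory damages: 6 × $42,440 = $254,640
Multiplied by 4: 4 × $254,640 = $1,018,560
Combined award: $1,018,560 + $308,670 = $1,327,230
Costs: 40% of $1,327,230 = $530,892
Award plus costs: $1,327,230 + $530,892 = $1,858,122
Cap at $2,571,950: $1,858,122 is within the cap, no reduction.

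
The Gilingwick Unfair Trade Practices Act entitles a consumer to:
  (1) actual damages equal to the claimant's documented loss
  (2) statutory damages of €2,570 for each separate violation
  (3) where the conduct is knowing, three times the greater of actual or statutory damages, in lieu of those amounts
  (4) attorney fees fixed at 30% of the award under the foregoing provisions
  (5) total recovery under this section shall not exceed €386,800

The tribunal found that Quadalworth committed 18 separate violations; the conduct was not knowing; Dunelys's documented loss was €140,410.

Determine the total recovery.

Total recovery: €242,671

Statutory damages: 18 × €2,570 = €46,260
Conduct not knowing: the in-lieu enhancement does not apply.
Actual plus statutory damages: €140,410 + €46,260 = €186,670
Attorney fees: 30% of €186,670 = €56,001
Total before cap: €186,670 + €56,001 = €242,671
Cap at €386,800: €242,671 is within the cap, no reduction.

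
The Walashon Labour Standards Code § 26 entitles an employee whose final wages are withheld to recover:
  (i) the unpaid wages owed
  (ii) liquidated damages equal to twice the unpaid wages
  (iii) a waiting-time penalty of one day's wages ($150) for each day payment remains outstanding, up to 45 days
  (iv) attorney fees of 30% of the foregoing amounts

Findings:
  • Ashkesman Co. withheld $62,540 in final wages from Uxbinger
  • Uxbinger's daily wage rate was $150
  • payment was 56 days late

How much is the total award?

Total award: $252,681

Doubled: 2 × $62,540 = $125,080
Penalty days: min(56, 45) = 45
Waiting-time penalty: 45 × $150 = $6,750
Subtotal: $62,540 + $125,080 + $6,750 = $194,370
Attorney fees: 30% of $194,370 = $58,311
Total award: $194,370 + $58,311 = $252,681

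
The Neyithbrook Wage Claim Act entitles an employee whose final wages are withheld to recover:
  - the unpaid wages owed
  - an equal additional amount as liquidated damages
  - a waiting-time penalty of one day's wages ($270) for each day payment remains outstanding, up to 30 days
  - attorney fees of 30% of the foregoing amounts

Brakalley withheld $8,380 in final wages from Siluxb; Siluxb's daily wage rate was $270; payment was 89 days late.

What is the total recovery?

$32,318

Liquidated damages (equal amount): $8,380
Penalty days: min(89, 30) = 30
Waiting-time penalty: 30 × $270 = $8,100
Subtotal: $8,380 + $8,380 + $8,100 = $24,860
Attorney fees: 30% of $24,860 = $7,458
Total award: $24,860 + $7,458 = $32,318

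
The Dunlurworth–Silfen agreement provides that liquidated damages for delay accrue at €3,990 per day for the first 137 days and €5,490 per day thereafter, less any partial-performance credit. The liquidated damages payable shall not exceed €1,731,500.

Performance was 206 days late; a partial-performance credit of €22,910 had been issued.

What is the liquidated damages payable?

First 137 days: 137 × €3,990 = €546,630
Remaining days: (206 − 137) × €5,490 = €378,810
Accrued per-day damages: €546,630 + €378,810 = €925,440
Less partial-performance credit: €925,440 − €22,910 = €902,530
Cap at €1,731,500: €902,530 is within the cap, no reduction.

€902,530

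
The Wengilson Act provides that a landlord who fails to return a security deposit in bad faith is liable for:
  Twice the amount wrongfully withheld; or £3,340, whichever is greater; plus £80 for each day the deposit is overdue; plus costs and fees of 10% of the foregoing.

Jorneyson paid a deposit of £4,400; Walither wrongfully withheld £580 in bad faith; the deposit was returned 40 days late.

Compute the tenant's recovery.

£7,194

Doubled: 2 × £580 = £1,160
Minimum £3,340: £1,160 is below the minimum → £3,340
Late-return penalty: 40 × £80 = £3,200
Damages plus late penalty: £3,340 + £3,200 = £6,540
Costs and fees: 10% of £6,540 = £654
Total recovery: £6,540 + £654 = £7,194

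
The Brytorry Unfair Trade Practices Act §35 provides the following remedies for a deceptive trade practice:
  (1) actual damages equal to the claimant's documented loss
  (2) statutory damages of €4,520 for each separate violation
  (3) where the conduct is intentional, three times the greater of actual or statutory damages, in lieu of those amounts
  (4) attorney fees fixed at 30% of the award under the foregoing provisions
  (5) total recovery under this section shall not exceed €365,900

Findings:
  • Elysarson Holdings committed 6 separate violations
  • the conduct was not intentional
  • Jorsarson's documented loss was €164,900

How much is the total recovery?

Statutory damages: 6 × €4,520 = €27,120
Conduct not intentional: the in-lieu enhancement does not apply.
Actual plus statutory damages: €164,900 + €27,120 = €192,020
Attorney fees: 30% of €192,020 = €57,606
Total before cap: €192,020 + €57,606 = €249,626
Cap at €365,900: €249,626 is within the cap, no reduction.

€249,626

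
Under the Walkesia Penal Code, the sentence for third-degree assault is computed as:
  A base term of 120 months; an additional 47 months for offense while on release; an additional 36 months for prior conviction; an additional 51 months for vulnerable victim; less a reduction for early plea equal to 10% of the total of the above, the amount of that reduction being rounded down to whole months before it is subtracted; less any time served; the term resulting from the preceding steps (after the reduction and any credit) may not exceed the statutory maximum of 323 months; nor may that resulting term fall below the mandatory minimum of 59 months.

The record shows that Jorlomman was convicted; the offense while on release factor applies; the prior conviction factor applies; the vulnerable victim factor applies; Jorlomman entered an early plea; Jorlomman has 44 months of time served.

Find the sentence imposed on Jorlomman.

185 months

Offense while on release enhancement: +47 months
Prior conviction enhancement: +36 months
Vulnerable victim enhancement: +51 months
Adjusted term: 120 months + 47 months + 36 months + 51 months = 254 months
Early plea reduction: 10% of 254 months = 25 months (rounded down)
After reduction: 254 − 25 = 229 months
Less time served: 229 months − 44 months = 185 months
Cap at 323 months: 185 months is within the cap, no reduction.
Minimum 59 months: 185 months meets the minimum, no increase.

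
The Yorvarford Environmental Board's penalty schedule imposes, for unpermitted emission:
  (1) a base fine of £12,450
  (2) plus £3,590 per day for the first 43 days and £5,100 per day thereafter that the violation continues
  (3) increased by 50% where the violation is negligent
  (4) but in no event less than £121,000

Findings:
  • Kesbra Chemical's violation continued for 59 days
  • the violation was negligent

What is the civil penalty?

First 43 days: 43 × £3,590 = £154,370
Remaining days: (59 − 43) × £5,100 = £81,600
Per-day component: £154,370 + £81,600 = £235,970
Base plus per-day: £12,450 + £235,970 = £248,420
Enhancement: 50% of £248,420 = £124,210
Enhanced fine: £248,420 + £124,210 = £372,630
Minimum £121,000: £372,630 meets the minimum, no increase.

Civil penalty: £372,630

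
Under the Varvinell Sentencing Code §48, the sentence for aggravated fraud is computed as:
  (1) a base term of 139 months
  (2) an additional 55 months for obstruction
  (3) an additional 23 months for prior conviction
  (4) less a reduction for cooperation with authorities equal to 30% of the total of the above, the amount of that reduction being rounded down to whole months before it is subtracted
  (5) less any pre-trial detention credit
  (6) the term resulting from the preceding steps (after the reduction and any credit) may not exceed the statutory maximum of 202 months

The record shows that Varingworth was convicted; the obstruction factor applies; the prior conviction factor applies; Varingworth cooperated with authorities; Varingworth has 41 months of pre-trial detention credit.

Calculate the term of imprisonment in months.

111 months

Obstruction enhancement: +55 months
Prior conviction enhancement: +23 months
Adjusted term: 139 months + 55 months + 23 months = 217 months
Cooperation with authorities reduction: 30% of 217 months = 65 months (rounded down)
After reduction: 217 − 65 = 152 months
Less pre-trial detention credit: 152 months − 41 months = 111 months
Cap at 202 months: 111 months is within the cap, no reduction.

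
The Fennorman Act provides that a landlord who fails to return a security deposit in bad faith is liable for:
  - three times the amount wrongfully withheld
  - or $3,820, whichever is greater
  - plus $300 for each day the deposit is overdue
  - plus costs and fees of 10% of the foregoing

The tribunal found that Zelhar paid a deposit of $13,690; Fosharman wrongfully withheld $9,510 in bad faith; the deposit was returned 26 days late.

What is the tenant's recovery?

Trebled: 3 × $9,510 = $28,530
Minimum $3,820: $28,530 meets the minimum, no increase.
Late-return penalty: 26 × $300 = $7,800
Damages plus late penalty: $28,530 + $7,800 = $36,330
Costs and fees: 10% of $36,330 = $3,633
Total recovery: $36,330 + $3,633 = $39,963

Recovery: $39,963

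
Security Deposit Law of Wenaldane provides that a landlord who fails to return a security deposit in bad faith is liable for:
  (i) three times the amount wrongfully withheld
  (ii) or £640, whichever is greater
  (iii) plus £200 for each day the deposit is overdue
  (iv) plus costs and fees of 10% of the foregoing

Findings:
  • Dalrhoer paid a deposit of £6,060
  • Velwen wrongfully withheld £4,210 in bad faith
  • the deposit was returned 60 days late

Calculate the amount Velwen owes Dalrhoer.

Recovery: £27,093

Trebled: 3 × £4,210 = £12,630
Minimum £640: £12,630 meets the minimum, no increase.
Late-return penalty: 60 × £200 = £12,000
Damages plus late penalty: £12,630 + £12,000 = £24,630
Costs and fees: 10% of £24,630 = £2,463
Total recovery: £24,630 + £2,463 = £27,093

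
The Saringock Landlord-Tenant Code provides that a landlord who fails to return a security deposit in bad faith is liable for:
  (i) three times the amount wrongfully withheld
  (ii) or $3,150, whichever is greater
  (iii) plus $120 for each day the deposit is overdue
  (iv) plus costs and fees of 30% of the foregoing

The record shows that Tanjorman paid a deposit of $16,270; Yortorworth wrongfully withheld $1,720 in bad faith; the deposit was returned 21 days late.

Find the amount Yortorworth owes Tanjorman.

Trebled: 3 × $1,720 = $5,160
Minimum $3,150: $5,160 meets the minimum, no increase.
Late-return penalty: 21 × $120 = $2,520
Damages plus late penalty: $5,160 + $2,520 = $7,680
Costs and fees: 30% of $7,680 = $2,304
Total recovery: $7,680 + $2,304 = $9,984

Recovery: $9,984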